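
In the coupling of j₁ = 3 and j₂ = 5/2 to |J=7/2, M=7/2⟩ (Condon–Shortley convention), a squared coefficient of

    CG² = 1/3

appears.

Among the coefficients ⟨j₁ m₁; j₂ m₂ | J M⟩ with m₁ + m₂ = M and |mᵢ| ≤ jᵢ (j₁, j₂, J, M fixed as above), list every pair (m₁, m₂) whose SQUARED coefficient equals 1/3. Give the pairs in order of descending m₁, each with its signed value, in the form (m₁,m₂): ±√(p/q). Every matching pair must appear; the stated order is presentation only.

(3,1/2): +√(1/3)

Admissible pairs with m₁+m₂ = M = 7/2: (1,5/2), (2,3/2), (3,1/2)
  (m₁,m₂)=(3,1/2): CG² = 1/3, CG = +√(1/3)   ← matches the target
  (m₁,m₂)=(2,3/2): CG² = 4/9, CG = −√(4/9)
  (m₁,m₂)=(1,5/2): CG² = 2/9, CG = +√(2/9)
Pairs with CG² = 1/3: (3,1/2): +√(1/3)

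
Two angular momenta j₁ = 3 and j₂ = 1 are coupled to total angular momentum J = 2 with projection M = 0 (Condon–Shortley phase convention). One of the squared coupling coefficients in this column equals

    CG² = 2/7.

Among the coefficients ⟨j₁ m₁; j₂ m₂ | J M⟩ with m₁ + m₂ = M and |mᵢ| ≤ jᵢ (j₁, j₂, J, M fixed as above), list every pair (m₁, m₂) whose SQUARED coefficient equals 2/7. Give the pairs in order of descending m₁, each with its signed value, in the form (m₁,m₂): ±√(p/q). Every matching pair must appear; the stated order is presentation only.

(1,-1): +√(2/7); (-1,1): +√(2/7)

Admissible pairs with m₁+m₂ = M = 0: (-1,1), (0,0), (1,-1)
  (m₁,m₂)=(1,-1): CG² = 2/7, CG = +√(2/7)   ← matches the target
  (m₁,m₂)=(0,0): CG² = 3/7, CG = −√(3/7)
  (m₁,m₂)=(-1,1): CG² = 2/7, CG = +√(2/7)   ← matches the target
Pairs with CG² = 2/7: (1,-1): +√(2/7); (-1,1): +√(2/7)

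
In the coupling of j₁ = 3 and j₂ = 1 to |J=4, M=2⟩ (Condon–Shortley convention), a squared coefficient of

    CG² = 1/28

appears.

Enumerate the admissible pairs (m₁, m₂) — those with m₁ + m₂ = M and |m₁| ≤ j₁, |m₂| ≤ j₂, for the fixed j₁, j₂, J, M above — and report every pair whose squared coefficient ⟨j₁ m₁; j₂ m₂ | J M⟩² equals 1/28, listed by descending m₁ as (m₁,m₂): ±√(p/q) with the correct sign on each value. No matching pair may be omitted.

(3,-1): +√(1/28)

Admissible pairs with m₁+m₂ = M = 2: (1,1), (2,0), (3,-1)
  (m₁,m₂)=(3,-1): CG² = 1/28, CG = +√(1/28)   ← matches the target
  (m₁,m₂)=(2,0): CG² = 3/7, CG = +√(3/7)
  (m₁,m₂)=(1,1): CG² = 15/28, CG = +√(15/28)
Pairs with CG² = 1/28: (3,-1): +√(1/28)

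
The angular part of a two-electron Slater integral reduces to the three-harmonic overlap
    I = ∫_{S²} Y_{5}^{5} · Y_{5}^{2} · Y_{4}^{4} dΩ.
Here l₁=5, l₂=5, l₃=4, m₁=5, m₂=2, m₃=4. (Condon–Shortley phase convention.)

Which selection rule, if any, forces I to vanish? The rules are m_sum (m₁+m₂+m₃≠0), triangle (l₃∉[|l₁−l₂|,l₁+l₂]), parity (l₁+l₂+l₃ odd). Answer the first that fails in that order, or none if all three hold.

m₁+m₂+m₃ = 5 + 2 + 4 = 11  ✗
triangle: |5−5|=0 ≤ l₃=4 ≤ 5+5=10
parity: l₁+l₂+l₃ = 14 is even

m_sum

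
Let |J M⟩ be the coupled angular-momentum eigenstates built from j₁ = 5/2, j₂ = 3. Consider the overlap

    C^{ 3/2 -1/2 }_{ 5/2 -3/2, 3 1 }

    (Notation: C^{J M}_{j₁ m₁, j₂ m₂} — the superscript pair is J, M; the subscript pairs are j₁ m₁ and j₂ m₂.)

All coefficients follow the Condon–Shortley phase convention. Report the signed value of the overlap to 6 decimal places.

-0.483046  (= −√(7/30))

√[4·4!1!2!/8! · 1!4!4!2!1!2!] = √(384/35)
  +(−1)^3/∏(3,1,1,1,0,1)! = -1/6  (running -1/6)
  +(−1)^4/∏(4,0,0,0,1,2)! = 1/48  (running -7/48)
⟨..|..⟩ = √(384/35)·(-7/48) = -0.483046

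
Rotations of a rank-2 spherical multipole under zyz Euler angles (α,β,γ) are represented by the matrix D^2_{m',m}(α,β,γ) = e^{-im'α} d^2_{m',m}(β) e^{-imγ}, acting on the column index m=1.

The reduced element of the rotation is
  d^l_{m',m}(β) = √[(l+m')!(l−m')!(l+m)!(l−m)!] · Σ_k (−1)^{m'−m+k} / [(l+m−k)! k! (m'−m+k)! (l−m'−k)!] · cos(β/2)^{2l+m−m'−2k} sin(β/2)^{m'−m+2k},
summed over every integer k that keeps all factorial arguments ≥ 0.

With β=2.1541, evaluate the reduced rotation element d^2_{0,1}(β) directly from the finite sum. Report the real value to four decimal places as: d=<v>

d^2_{0,1}(β=2.1541) via the finite sum:
c=cos(2.154100/2)=0.473928, s=sin(2.154100/2)=0.880564; N=√[2·2·6·1]=4.898979
The bounds max(0,m−m')=1 and min(l+m,l−m')=2 give 2 terms
  k=1: (−1)^0·4.8990/(2)·0.4739^3·0.8806^1 = +0.229601
  k=2: (−1)^1·4.8990/(2)·0.4739^1·0.8806^3 = -0.792629
d^2_{0,1}(2.1541) = +0.229601 -0.792629 = -0.563028

d=-0.5630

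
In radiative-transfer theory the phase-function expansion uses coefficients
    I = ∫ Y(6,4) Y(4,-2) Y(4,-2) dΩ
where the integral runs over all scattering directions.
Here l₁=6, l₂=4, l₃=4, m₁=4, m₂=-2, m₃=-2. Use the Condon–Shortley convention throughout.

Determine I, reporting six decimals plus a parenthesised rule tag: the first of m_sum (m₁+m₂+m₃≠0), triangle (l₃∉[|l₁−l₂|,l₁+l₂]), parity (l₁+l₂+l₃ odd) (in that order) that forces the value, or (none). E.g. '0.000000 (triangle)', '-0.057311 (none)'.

0.159678 (none)

Rules hold: Σm=0, L=14 even, 2≤4≤10.
N = 13·9·9 = 1053
Δ = 6!·6!·2!/15! = 1/1261260
Racah Σ t=2..4: t=2:+1/4608 t=3:−1/1296 t=4:+1/4608 = -7/20736
⇒ 3j(6 4 4; 0 0 0)² = 20/1287, sgn -1
Racah Σ t=0..2: t=0:+1/69120 t=1:−1/14400 t=2:+1/69120 = -7/172800
⇒ 3j(6 4 4; 4 -2 -2)² = 14/715, sgn -1
4πI² = N·(3j₀)²·(3jₘ)² = 504/1573
I = +1·√(0.320407/4π) = 0.15967833
No selection rule forces the value: the integral is nonzero (none).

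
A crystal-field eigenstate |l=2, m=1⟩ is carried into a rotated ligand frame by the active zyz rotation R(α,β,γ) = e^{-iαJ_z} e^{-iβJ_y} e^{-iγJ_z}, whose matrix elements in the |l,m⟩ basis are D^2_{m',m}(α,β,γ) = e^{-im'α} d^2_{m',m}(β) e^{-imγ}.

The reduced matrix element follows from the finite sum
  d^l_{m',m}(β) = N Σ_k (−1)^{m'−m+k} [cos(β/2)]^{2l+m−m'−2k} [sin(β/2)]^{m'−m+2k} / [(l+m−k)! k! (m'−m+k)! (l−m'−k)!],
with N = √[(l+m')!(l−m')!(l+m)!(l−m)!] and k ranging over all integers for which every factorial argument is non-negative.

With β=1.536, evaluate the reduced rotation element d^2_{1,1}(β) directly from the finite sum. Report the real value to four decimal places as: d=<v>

d=-0.4814

d^2_{1,1}(β=1.5360) via the finite sum:
Half-angle: c=0.719302, s=0.694698. N=√(6·1·6·1)=6.000000
The bounds max(0,m−m')=0 and min(l+m,l−m')=1 give 2 terms
  k=0: (−1)^0·6.0000/(6)·0.7193^4·0.6947^0 = +0.267697
  k=1: (−1)^1·6.0000/(2)·0.7193^2·0.6947^2 = -0.749092
d^2_{1,1}(1.5360) = +0.267697 -0.749092 = -0.481395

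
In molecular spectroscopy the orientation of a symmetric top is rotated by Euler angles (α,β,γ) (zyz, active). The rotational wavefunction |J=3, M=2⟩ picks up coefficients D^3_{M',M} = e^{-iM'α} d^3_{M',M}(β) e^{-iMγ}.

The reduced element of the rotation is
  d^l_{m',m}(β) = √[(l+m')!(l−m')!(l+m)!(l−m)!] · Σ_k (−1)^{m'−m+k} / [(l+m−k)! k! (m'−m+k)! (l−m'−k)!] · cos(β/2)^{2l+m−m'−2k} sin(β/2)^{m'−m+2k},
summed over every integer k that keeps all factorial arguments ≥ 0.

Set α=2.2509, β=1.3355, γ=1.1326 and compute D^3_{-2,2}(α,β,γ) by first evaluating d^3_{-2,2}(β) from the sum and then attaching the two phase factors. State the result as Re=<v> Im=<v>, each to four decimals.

Re=-0.2451 Im=0.3121

First d^3_{-2,2}(β=1.3355), then the phase factors e^{-i(-2)α} and e^{-i(2)γ}:
Half-angle: c=0.785217, s=0.619221. N=√(1·120·120·1)=120.000000
k: max(0,(2)−(-2))=4 … min(3+(2),3−(-2))=5
  k=4: (−1)^0·120.0000/(24)·0.7852^2·0.6192^4 = +0.453243
  k=5: (−1)^1·120.0000/(120)·0.7852^0·0.6192^6 = -0.056373
d^3_{-2,2}(1.3355) = +0.453243 -0.056373 = +0.396870
Phases: e^{-i·(-2)·2.2509}=-0.209036-0.977908i, e^{-i·(2)·1.1326}=-0.639927-0.768435i ⇒ D=-0.245143+0.312107i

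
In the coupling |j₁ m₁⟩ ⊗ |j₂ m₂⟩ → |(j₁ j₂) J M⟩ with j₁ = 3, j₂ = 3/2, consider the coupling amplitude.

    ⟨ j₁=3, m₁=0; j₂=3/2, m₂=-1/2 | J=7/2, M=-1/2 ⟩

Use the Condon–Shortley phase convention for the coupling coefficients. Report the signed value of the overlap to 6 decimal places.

triangle: 1!×5!×2!/9! = 240/362880
(j±m)!: 3!×3!×1!×2!×3!×4! = 10368
prefactor² = (2J+1)×Δ×N² = 384/7
  k=0: +1/(0!×1!×3!×1!×2!×1!) = 1/12
  k=1: −1/(1!×0!×2!×0!×3!×2!) = -1/24
Σ = 1/24  ⇒  CG² = 384/7×(1/24)² = 2/21
CG = +√(2/21) = +0.308607

+0.308607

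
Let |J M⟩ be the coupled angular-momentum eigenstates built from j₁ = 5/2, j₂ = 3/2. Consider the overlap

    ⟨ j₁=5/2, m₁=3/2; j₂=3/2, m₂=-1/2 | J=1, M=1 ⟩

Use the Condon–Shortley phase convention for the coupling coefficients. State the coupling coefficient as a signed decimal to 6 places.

√[3·3!2!0!/6! · 4!1!1!2!2!0!] = √(24/5)
  +(−1)^1/∏(1,2,0,0,2,0)! = -1/4  (running -1/4)
⟨..|..⟩ = √(24/5)·(-1/4) = -0.547723

−√(3/10) ≈ -0.547723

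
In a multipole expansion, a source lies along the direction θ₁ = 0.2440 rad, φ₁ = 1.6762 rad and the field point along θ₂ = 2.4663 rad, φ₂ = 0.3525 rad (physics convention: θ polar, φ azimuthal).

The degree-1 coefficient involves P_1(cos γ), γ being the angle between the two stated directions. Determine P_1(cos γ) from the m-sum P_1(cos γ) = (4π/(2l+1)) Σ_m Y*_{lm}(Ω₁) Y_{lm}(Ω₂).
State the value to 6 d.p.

-0.720466

Term-by-term m-sum for l=1 (normalisation 4π/3 = 4.188790):
  m=-1: (-0.008781, 0.083003) × (0.202697, -0.074565) = (0.004409, 0.017479)  (running Σ = (0.004409, 0.017479))
  m=0: (0.474130, -0.000000) × (-0.381366, 0.000000) = (-0.180817, 0.000000)  (running Σ = (-0.176408, 0.017479))
  m=1: (0.008781, 0.083003) × (-0.202697, -0.074565) = (0.004409, -0.017479)  (running Σ = (-0.171999, 0.000000))
Σ over m = (-0.171999, 0.000000); ×(4π/3) → (-0.720466, 0.000000). Real part: -0.720466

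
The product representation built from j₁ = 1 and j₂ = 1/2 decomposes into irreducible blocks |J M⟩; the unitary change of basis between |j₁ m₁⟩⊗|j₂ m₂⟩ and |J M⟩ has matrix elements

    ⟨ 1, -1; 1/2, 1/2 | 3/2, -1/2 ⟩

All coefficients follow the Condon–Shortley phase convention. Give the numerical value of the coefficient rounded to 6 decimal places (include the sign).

j₁+j₂−J=0  J+j₁−j₂=2  J−j₁+j₂=1  j₁+j₂+J+1=4
(j₁±m₁, j₂±m₂, J±M) = (0,2,1,0,1,2)
P² = 4/3
sum k=0..0:
  [0] +1/2 = 1/2
S = 1/2
C² = P²·S² = 1/3 ; C = +0.577350

+0.577350  (= +√(1/3))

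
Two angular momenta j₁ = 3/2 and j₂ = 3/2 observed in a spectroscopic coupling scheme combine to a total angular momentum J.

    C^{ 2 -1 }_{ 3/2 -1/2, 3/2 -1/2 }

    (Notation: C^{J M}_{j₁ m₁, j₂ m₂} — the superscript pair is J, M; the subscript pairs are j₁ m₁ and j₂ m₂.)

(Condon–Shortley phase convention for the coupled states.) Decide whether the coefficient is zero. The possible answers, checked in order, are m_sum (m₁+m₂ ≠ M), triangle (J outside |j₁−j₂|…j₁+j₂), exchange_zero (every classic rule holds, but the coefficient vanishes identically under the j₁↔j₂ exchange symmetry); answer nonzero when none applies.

m-sum: m₁+m₂ = -1/2+(-1/2) = -1, M = -1  ✓
triangle: |j₁−j₂| = 0 ≤ J = 2 ≤ j₁+j₂ = 3  ✓
exchange: j₁=j₂ and m₁=m₂, and (−1)^(j₁+j₂−J) = (−1)^1 = −1 forces ⟨j₁m₁;j₂m₂|JM⟩ = −⟨j₂m₂;j₁m₁|JM⟩ = −⟨j₁m₁;j₂m₂|JM⟩ ⇒ the coefficient vanishes identically
Racah sum check: Σ_k collapses to 0 ⇒ CG = 0

exchange_zero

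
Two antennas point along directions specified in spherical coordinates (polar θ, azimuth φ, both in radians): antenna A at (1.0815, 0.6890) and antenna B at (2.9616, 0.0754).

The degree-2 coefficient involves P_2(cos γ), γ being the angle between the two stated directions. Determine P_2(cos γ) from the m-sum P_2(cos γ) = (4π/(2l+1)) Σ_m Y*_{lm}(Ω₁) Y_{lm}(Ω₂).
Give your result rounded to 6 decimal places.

Addition theorem: P_2(cos γ) = (4π/5) Σ_m Y*_{lm}(Ω₁) Y_{lm}(Ω₂), m = −2…2:
  [-2]  conj(Y_{2,-2})(Ω₁) = +0.057662+0.295369i ; Y_{2,-2}(Ω₂) = +0.012239-0.001860i ; Δ = +0.001255+0.003508i
  [-1]  conj(Y_{2,-1})(Ω₁) = +0.247386+0.203761i ; Y_{2,-1}(Ω₂) = -0.135683+0.010250i ; Δ = -0.035654-0.025111i
  [+0]  conj(Y_{2,0})(Ω₁) = -0.106377-0.000000i ; Y_{2,0}(Ω₂) = +0.600459+0.000000i ; Δ = -0.063875-0.000000i
  [+1]  conj(Y_{2,1})(Ω₁) = -0.247386+0.203761i ; Y_{2,1}(Ω₂) = +0.135683+0.010250i ; Δ = -0.035654+0.025111i
  [+2]  conj(Y_{2,2})(Ω₁) = +0.057662-0.295369i ; Y_{2,2}(Ω₂) = +0.012239+0.001860i ; Δ = +0.001255-0.003508i
Accumulated sum -0.132674+0.000000i; after 4π/(2l+1) scaling, -0.333446+0.000000i ⇒ P_2 = -0.333446

-0.333446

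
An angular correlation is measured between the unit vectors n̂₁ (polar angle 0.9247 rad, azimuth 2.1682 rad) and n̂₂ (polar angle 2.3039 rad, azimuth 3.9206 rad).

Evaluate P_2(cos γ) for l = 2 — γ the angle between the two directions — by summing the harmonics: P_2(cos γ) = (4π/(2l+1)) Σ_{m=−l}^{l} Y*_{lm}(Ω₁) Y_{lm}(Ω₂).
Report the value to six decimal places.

Summing Y*_{l m}(θ₁,φ₁)·Y_{l m}(θ₂,φ₂) over m ∈ [−2, 2]; prefactor 4π/(2·2+1) = 2.513274:
  [-2]  conj(Y_{2,-2})(Ω₁) = (-0.090422, -0.229050) ; Y_{2,-2}(Ω₂) = (0.002726, -0.213283) ; Δ = (-0.049099, 0.018661)
  [-1]  conj(Y_{2,-1})(Ω₁) = (-0.208900, 0.307056) ; Y_{2,-1}(Ω₂) = (0.273375, -0.269903) ; Δ = (0.025767, 0.140324)
  [+0]  conj(Y_{2,0})(Ω₁) = (0.027590, -0.000000) ; Y_{2,0}(Ω₂) = (0.108306, 0.000000) ; Δ = (0.002988, 0.000000)
  [+1]  conj(Y_{2,1})(Ω₁) = (0.208900, 0.307056) ; Y_{2,1}(Ω₂) = (-0.273375, -0.269903) ; Δ = (0.025767, -0.140324)
  [+2]  conj(Y_{2,2})(Ω₁) = (-0.090422, 0.229050) ; Y_{2,2}(Ω₂) = (0.002726, 0.213283) ; Δ = (-0.049099, -0.018661)
Total Σ_m = (-0.043675, 0.000000). Multiply by 2.513274: (-0.109768, 0.000000). P_2(cos γ) = -0.109768

-0.109768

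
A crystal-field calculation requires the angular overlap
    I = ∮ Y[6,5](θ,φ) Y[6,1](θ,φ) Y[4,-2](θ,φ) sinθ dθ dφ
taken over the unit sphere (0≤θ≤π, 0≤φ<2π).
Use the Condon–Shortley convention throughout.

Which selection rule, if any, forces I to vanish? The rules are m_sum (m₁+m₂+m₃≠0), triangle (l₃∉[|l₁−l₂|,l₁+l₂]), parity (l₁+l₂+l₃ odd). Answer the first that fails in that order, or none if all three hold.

m₁+m₂+m₃ = 5 + 1 − 2 = 4  ✗
triangle: |6−6|=0 ≤ l₃=4 ≤ 6+6=12
parity: l₁+l₂+l₃ = 16 is even

m_sum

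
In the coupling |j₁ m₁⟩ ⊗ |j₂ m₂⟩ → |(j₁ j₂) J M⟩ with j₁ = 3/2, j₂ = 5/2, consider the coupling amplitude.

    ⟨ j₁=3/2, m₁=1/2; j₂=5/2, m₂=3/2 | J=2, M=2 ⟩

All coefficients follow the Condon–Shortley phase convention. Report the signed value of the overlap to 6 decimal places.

-0.617213

√[5·2!1!3!/7! · 2!1!4!1!4!0!] = √(96/7)
  +(−1)^1/∏(1,1,0,3,1,0)! = -1/6  (running -1/6)
⟨..|..⟩ = √(96/7)·(-1/6) = -0.617213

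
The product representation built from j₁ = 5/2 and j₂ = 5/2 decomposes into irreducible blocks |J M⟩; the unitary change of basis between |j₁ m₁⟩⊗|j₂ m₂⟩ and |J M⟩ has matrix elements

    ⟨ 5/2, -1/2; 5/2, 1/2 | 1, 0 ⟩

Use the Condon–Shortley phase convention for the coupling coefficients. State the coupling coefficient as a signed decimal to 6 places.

√[3·4!1!1!/7! · 2!3!3!2!1!1!] = √(72/35)
  +(−1)^2/∏(2,2,1,1,0,0)! = 1/4  (running 1/4)
  +(−1)^3/∏(3,1,0,0,1,1)! = -1/6  (running 1/12)
⟨..|..⟩ = √(72/35)·(1/12) = +0.119523

+√(1/70) = +0.119523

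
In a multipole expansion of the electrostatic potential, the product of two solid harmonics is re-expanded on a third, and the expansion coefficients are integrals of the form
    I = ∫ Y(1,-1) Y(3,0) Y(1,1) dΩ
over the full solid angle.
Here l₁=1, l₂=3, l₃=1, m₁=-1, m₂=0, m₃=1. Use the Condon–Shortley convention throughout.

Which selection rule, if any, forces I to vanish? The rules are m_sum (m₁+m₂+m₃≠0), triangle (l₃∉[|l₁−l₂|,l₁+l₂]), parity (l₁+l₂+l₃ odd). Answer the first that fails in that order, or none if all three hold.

triangle

azimuthal sum: -1 + 0 + 1 = 0  ✓
l₃ must lie in [2,4]; have l₃=1  ✗
L = 1 + 3 + 1 = 5 (odd)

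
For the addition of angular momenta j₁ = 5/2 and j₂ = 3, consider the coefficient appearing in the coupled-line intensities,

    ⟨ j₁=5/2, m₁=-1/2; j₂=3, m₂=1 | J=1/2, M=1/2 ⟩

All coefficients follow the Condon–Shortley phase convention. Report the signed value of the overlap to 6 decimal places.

√[2·5!0!1!/7! · 2!3!4!2!1!0!] = √(192/7)
  +(−1)^3/∏(3,2,0,1,0,0)! = -1/12  (running -1/12)
⟨..|..⟩ = √(192/7)·(-1/12) = -0.436436

−√(4/21) ≈ -0.436436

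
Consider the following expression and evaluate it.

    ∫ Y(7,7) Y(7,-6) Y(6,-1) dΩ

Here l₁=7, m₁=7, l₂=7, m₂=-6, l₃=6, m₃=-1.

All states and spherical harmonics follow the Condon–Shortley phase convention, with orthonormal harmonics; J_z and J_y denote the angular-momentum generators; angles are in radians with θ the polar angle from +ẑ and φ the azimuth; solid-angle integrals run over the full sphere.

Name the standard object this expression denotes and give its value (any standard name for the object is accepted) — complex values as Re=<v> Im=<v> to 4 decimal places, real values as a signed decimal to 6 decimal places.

This is a Gaunt coefficient — the integral of a triple product of spherical harmonics over the sphere.
Checks pass: Σm=0; 20 even; l₃=6∈[0,14].
(2·7+1)(2·7+1)(2·6+1) = 2925
Δ: 8! 6! 6! / 21! → 1/2444321880
sum: t=1:−1/2612736000 t=2:+1/20736000 t=3:−1/1658880 t=4:+1/746496 t=5:−1/1658880 t=6:+1/20736000 t=7:−1/2612736000 = 1/4354560
3j²(7 7 6; 0 0 0) = Δ·Π!·Σ² = 1000/138567  (sign +1)
sum: t=0:+1/3483648000 = 1/3483648000
3j²(7 7 6; 7 -6 -1) = Δ·Π!·Σ² = 143/12920  (sign -1)
combine: 4πI² = 2925·1000/138567·143/12920 = 24375/104329
take √, sign -1: I = -0.13635305

Gaunt coefficient, -0.136353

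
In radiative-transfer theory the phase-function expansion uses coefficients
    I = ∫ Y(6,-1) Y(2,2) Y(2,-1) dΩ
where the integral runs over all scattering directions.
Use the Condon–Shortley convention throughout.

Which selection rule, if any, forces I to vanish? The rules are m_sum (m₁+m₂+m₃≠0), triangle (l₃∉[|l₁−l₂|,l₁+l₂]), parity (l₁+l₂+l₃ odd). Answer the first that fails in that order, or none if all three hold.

triangle

m₁+m₂+m₃ = -1 + 2 − 1 = 0  ✓
triangle: need |l₁−l₂| ≤ l₃ ≤ l₁+l₂ = [4,8]; l₃=2 is outside  ✗
parity: l₁+l₂+l₃ = 10 is even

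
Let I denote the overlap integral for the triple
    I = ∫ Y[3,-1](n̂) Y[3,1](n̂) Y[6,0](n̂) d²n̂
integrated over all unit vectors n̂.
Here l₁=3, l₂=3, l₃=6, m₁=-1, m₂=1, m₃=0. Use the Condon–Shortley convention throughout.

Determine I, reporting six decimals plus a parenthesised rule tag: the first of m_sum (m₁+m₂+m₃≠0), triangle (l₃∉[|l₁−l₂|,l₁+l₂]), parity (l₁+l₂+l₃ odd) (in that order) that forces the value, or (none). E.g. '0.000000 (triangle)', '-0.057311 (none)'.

0.177816 (none)

m-sum 0 ✓  L=12 even ✓  0≤6≤6 ✓
Π(2lᵢ+1) = 7×7×13 = 637
triangle coeff Δ(3,3,6) = 1/12012
Σ_t [0,0]: t=0:+1/1296 = 1/1296
(3j)²=100/3003 [(3 3 6; 0 0 0)], sign=+1
Σ_t [0,0]: t=0:+1/2304 = 1/2304
(3j)²=75/4004 [(3 3 6; -1 1 0)], sign=+1
⇒ 4πI² = 625/1573
I = (+1)√(625/1573/(4π)) = 0.17781595
No selection rule forces the value: the integral is nonzero (none).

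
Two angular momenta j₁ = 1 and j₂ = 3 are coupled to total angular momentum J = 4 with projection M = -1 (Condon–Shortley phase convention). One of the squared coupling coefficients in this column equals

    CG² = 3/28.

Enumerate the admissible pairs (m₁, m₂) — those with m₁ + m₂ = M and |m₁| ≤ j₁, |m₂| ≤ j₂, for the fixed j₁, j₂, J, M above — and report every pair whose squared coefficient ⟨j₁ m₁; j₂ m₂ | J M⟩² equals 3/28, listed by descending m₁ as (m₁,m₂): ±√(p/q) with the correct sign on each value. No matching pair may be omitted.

Admissible pairs with m₁+m₂ = M = -1: (-1,0), (0,-1), (1,-2)
  (m₁,m₂)=(1,-2): CG² = 3/28, CG = +√(3/28)   ← matches the target
  (m₁,m₂)=(0,-1): CG² = 15/28, CG = +√(15/28)
  (m₁,m₂)=(-1,0): CG² = 5/14, CG = +√(5/14)
Pairs with CG² = 3/28: (1,-2): +√(3/28)

(1,-2): +√(3/28)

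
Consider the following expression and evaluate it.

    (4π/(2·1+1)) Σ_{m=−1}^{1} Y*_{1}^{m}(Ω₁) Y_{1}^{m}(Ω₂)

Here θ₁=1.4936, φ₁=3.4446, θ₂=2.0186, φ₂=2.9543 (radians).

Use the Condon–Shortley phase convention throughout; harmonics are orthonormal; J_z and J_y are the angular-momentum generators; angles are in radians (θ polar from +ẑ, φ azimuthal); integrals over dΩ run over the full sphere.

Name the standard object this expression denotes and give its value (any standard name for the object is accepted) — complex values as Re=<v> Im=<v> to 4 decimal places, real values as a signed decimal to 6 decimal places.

Legendre polynomial (addition theorem), +0.759448

This sum is the spherical-harmonic addition theorem: it equals the Legendre polynomial P_l(cos γ) of the angle γ between the two directions.
Expand P_1 via completeness: Σ_{m} conj(Y_{1,m}) at Ω₁ times Y_{1,m} at Ω₂ —
  term(m=-1) = 0.09464 + 0.05052j   from Y*(Ω₁)=-0.32877 - 0.10279j, Y(Ω₂)=-0.30598 - 0.05799j
  term(m=+0) = -0.00797 + 0.00000j   from Y*(Ω₁)=0.03768 + 0.00000j, Y(Ω₂)=-0.21156 + 0.00000j
  term(m=+1) = 0.09464 - 0.05052j   from Y*(Ω₁)=0.32877 - 0.10279j, Y(Ω₂)=0.30598 - 0.05799j
Σ over m = 0.18130 + 0.00000j; ×(4π/3) → 0.75945 + 0.00000j. Real part: 0.759448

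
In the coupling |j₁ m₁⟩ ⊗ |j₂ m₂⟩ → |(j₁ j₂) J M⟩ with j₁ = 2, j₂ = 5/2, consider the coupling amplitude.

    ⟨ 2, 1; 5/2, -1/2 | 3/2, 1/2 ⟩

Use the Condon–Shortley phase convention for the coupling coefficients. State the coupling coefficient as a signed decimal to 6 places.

j₁+j₂−J=3  J+j₁−j₂=1  J−j₁+j₂=2  j₁+j₂+J+1=7
(j₁±m₁, j₂±m₂, J±M) = (3,1,2,3,2,1)
P² = 48/35
sum k=0..1:
  [0] +1/12 = 1/12
  [1] −1/2 = -1/2
S = -5/12
C² = P²·S² = 5/21 ; C = -0.487950

−√(5/21) ≈ -0.487950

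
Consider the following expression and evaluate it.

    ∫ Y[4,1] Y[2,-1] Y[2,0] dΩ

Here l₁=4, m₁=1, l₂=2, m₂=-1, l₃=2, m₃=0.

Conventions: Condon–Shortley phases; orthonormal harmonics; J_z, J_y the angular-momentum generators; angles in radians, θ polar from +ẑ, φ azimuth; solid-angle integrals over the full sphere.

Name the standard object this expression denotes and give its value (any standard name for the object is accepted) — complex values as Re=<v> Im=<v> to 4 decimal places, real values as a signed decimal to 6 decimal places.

This is a Gaunt coefficient — the integral of a triple product of spherical harmonics over the sphere.
Rules hold: Σm=0, L=8 even, 2≤2≤6.
N = 9·5·5 = 225
Δ = 4!·4!·0!/9! = 1/630
Racah Σ t=2..2: t=2:+1/16 = 1/16
⇒ 3j(4 2 2; 0 0 0)² = 2/35, sgn +1
Racah Σ t=1..1: t=1:−1/24 = -1/24
⇒ 3j(4 2 2; 1 -1 0)² = 1/21, sgn -1
4πI² = N·(3j₀)²·(3jₘ)² = 30/49
I = -1·√(0.612245/4π) = -0.22072812

Gaunt coefficient, -0.220728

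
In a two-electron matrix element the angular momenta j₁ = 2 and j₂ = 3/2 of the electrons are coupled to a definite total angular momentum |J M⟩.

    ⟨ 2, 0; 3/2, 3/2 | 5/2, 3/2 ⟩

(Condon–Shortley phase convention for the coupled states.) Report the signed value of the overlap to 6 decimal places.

−√(18/35) ≈ -0.717137

triangle: 1!×3!×2!/7! = 12/5040
(j±m)!: 2!×2!×3!×0!×4!×1! = 576
prefactor² = (2J+1)×Δ×N² = 288/35
  k=1: −1/(1!×0!×1!×2!×2!×0!) = -1/4
Σ = -1/4  ⇒  CG² = 288/35×(-1/4)² = 18/35
CG = −√(18/35) = -0.717137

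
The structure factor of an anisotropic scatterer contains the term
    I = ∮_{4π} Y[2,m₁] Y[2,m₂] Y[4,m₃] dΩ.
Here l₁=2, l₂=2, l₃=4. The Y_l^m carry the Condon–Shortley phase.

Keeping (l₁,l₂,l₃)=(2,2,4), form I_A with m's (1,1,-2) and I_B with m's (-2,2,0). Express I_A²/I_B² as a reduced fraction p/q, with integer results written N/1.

l's match ⇒ only the (l;m) 3-j factors differ between A and B.
A: triangle coeff Δ(2,2,4) = 1/630; Σ_t [0,0]: t=0:+1/36 = 1/36; (3j)²=4/63 [(2 2 4; 1 1 -2)], sign=+1
B: triangle coeff Δ(2,2,4) = 1/630; Σ_t [0,0]: t=0:+1/576 = 1/576; (3j)²=1/630 [(2 2 4; -2 2 0)], sign=+1
I_A²/I_B² = (4/63)/(1/630) = 40/1

40/1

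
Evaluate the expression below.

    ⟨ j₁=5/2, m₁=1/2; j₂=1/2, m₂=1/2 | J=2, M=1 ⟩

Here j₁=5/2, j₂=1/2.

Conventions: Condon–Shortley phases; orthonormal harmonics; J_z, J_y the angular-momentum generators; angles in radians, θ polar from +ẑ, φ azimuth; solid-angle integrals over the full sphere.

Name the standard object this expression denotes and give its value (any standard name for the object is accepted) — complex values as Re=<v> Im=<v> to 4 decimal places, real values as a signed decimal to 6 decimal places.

This is a Clebsch–Gordan (vector-coupling) coefficient.
triangle: 1!*4!*0!/6! = 24/720
(j±m)!: 3!*2!*1!*0!*3!*1! = 72
prefactor² = (2J+1)*Δ*N² = 12
  k=1: −1/(1!*0!*1!*0!*3!*0!) = -1/6
Σ = -1/6  ⇒  CG² = 12*(-1/6)² = 1/3
CG = −√(1/3) = -0.577350

Clebsch–Gordan coefficient, −√(1/3) ≈ -0.577350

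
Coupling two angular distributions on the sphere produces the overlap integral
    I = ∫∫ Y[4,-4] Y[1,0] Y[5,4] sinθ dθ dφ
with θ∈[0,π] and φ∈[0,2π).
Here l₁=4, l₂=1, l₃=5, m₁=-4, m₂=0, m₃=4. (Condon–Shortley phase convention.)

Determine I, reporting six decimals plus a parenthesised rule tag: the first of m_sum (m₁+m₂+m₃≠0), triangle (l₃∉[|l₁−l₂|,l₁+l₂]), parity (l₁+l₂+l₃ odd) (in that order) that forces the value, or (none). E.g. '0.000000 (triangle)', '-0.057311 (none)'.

0.147319 (none)

m-sum 0 ✓  L=10 even ✓  3≤5≤5 ✓
Π(2lᵢ+1) = 9×3×11 = 297
triangle coeff Δ(4,1,5) = 1/495
Σ_t [0,0]: t=0:+1/576 = 1/576
(3j)²=5/99 [(4 1 5; 0 0 0)], sign=-1
Σ_t [0,0]: t=0:+1/40320 = 1/40320
(3j)²=1/55 [(4 1 5; -4 0 4)], sign=-1
⇒ 4πI² = 3/11
I = (+1)√(3/11/(4π)) = 0.14731920
No selection rule forces the value: the integral is nonzero (none).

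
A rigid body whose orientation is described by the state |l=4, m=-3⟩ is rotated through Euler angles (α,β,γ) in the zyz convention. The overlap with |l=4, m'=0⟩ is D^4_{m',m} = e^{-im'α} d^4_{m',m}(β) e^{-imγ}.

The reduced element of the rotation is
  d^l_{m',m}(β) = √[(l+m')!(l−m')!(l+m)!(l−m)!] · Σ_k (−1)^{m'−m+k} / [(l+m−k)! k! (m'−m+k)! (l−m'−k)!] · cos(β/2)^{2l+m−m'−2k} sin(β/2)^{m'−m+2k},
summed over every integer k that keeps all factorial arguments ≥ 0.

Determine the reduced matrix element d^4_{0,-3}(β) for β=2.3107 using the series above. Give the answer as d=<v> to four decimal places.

d^4_{0,-3}(β=2.3107) via the finite sum:
c=cos(2.310700/2)=0.403598, s=sin(2.310700/2)=0.914936; N=√[24·24·1·5040]=1703.830978
k: max(0,(-3)−(0))=0 … min(4+(-3),4−(0))=1
  k=0: (−1)^3·1703.8310/(144)·0.4036^5·0.9149^3 = -0.097047
  k=1: (−1)^4·1703.8310/(144)·0.4036^3·0.9149^5 = +0.498731
d^4_{0,-3}(2.3107) = -0.097047 +0.498731 = +0.401684

d=0.4017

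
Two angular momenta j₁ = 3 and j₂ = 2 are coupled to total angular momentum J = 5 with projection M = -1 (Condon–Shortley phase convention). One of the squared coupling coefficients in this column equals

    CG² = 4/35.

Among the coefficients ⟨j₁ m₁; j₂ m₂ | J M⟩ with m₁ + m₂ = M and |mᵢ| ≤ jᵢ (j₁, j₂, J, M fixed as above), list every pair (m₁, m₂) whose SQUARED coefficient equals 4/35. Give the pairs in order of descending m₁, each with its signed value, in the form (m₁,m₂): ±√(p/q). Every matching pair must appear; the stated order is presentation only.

(-2,1): +√(4/35)

Admissible pairs with m₁+m₂ = M = -1: (-3,2), (-2,1), (-1,0), (0,-1), (1,-2)
  (m₁,m₂)=(1,-2): CG² = 1/14, CG = +√(1/14)
  (m₁,m₂)=(0,-1): CG² = 8/21, CG = +√(8/21)
  (m₁,m₂)=(-1,0): CG² = 3/7, CG = +√(3/7)
  (m₁,m₂)=(-2,1): CG² = 4/35, CG = +√(4/35)   ← matches the target
  (m₁,m₂)=(-3,2): CG² = 1/210, CG = +√(1/210)
Pairs with CG² = 4/35: (-2,1): +√(4/35)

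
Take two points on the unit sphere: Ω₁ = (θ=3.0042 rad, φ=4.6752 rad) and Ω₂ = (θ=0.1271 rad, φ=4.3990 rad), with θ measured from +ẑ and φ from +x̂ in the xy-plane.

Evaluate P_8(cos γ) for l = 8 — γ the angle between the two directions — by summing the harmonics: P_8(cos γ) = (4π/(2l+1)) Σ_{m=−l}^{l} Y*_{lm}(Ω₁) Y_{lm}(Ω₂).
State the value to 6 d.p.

Summing Y*_{l m}(θ₁,φ₁)·Y_{l m}(θ₂,φ₂) over m ∈ [−8, 8]; prefactor 4π/(2·8+1) = 0.739198:
  m=-8: (0.000000, -0.000000) × (-0.000000, 0.000000) = (-0.000000, 0.000000)  (running Σ = (-0.000000, 0.000000))
  m=-7: (-0.000000, -0.000002) × (0.000001, 0.000001) = (0.000000, -0.000000)  (running Σ = (0.000000, -0.000000))
  m=-6: (-0.000033, 0.000008) × (0.000007, -0.000020) = (-0.000000, 0.000000)  (running Σ = (-0.000000, 0.000000))
  m=-5: (0.000084, 0.000447) × (-0.000310, 0.000001) = (-0.000000, -0.000000)  (running Σ = (-0.000000, -0.000000))
  m=-4: (0.004482, -0.000672) × (0.001045, 0.003182) = (0.000007, 0.000014)  (running Σ = (0.000007, 0.000013))
  m=-3: (-0.003722, -0.033221) × (0.021627, -0.015789) = (-0.000605, -0.000660)  (running Σ = (-0.000598, -0.000646))
  m=-2: (-0.173760, 0.012948) × (-0.122757, -0.088899) = (0.022481, 0.013858)  (running Σ = (0.021883, 0.013211))
  m=-1: (0.021194, 0.569645) × (-0.166797, 0.514696) = (-0.296729, -0.084106)  (running Σ = (-0.274846, -0.070895))
  m=0: (0.799957, -0.000000) × (0.848498, 0.000000) = (0.678762, 0.000000)  (running Σ = (0.403916, -0.070895))
  m=1: (-0.021194, 0.569645) × (0.166797, 0.514696) = (-0.296729, 0.084106)  (running Σ = (0.107187, 0.013211))
  m=2: (-0.173760, -0.012948) × (-0.122757, 0.088899) = (0.022481, -0.013858)  (running Σ = (0.129669, -0.000646))
  m=3: (0.003722, -0.033221) × (-0.021627, -0.015789) = (-0.000605, 0.000660)  (running Σ = (0.129064, 0.000013))
  m=4: (0.004482, 0.000672) × (0.001045, -0.003182) = (0.000007, -0.000014)  (running Σ = (0.129071, -0.000000))
  m=5: (-0.000084, 0.000447) × (0.000310, 0.000001) = (-0.000000, 0.000000)  (running Σ = (0.129071, 0.000000))
  m=6: (-0.000033, -0.000008) × (0.000007, 0.000020) = (-0.000000, -0.000000)  (running Σ = (0.129071, -0.000000))
  m=7: (0.000000, -0.000002) × (-0.000001, 0.000001) = (0.000000, 0.000000)  (running Σ = (0.129071, 0.000000))
  m=8: (0.000000, 0.000000) × (-0.000000, -0.000000) = (-0.000000, -0.000000)  (running Σ = (0.129071, -0.000000))
Accumulated sum (0.129071, -0.000000); after 4π/(2l+1) scaling, (0.095409, -0.000000) ⇒ P_8 = 0.095409

0.095409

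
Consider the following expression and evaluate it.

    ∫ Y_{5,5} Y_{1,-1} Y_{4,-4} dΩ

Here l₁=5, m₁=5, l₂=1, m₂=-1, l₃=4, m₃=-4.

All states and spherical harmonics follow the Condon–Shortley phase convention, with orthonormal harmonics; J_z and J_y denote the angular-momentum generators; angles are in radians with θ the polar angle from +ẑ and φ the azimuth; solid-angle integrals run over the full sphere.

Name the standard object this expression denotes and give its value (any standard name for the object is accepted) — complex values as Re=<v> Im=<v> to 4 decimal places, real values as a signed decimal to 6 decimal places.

This is a Gaunt coefficient — the integral of a triple product of spherical harmonics over the sphere.
m-sum 0 ✓  L=10 even ✓  4≤4≤6 ✓
Π(2lᵢ+1) = 11×3×9 = 297
triangle coeff Δ(5,1,4) = 1/495
Σ_t [1,1]: t=1:−1/576 = -1/576
(3j)²=5/99 [(5 1 4; 0 0 0)], sign=-1
Σ_t [0,0]: t=0:+1/80640 = 1/80640
(3j)²=1/11 [(5 1 4; 5 -1 -4)], sign=+1
⇒ 4πI² = 15/11
I = (-1)√(15/11/(4π)) = -0.32941575

Gaunt coefficient, -0.329416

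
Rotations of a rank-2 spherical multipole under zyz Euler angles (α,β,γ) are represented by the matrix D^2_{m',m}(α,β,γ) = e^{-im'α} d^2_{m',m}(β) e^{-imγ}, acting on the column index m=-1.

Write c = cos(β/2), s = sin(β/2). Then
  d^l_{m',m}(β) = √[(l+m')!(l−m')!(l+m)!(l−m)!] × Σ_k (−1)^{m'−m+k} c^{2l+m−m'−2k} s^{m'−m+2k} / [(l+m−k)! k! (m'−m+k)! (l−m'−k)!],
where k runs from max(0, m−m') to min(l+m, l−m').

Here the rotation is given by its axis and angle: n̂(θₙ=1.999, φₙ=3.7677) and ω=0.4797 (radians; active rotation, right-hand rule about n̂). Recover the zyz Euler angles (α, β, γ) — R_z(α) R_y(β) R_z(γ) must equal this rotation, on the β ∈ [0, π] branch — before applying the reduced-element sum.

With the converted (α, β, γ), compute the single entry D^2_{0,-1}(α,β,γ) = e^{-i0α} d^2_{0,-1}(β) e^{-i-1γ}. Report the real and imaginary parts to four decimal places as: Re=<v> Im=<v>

Re=0.3115 Im=0.3500

Axis–angle → zyz. n̂ = (sinθₙcosφₙ, sinθₙsinφₙ, cosθₙ) = (-0.737154, -0.533087, -0.415237), ω = 0.4797.
R = I cosω + sinω [n̂]ₓ + (1−cosω) n̂n̂ᵀ gives
  R = [+0.948465, +0.235990, -0.211479; -0.147285, +0.919208, +0.365190; +0.280575, -0.315222, +0.906594]
β = atan2(√(R₁₃²+R₂₃²), R₃₃) = 0.435654; α = atan2(R₂₃, R₁₃) mod 2π = 2.095701; γ = atan2(R₃₂, −R₃₁) mod 2π = 3.985079
Split into d^2_{0,-1}(β=0.4357) × two z-phases.
With c≡cos(β/2)=0.976369 and s≡sin(β/2)=0.216109, N=[2·2·1·6]^{1/2}=4.898979
k∈{0,1} keeps every argument non-negative
  k=0: (−1)^1·4.8990/(2)·0.9764^3·0.2161^1 = -0.492709
  k=1: (−1)^2·4.8990/(2)·0.9764^1·0.2161^3 = +0.024138
d^2_{0,-1}(0.4357) = -0.492709 +0.024138 = -0.468570
Phases: e^{-i·(0)·2.0957}=+1.000000+0.000000i, e^{-i·(-1)·3.9851}=-0.664863-0.746966i ⇒ D=+0.311535+0.350006i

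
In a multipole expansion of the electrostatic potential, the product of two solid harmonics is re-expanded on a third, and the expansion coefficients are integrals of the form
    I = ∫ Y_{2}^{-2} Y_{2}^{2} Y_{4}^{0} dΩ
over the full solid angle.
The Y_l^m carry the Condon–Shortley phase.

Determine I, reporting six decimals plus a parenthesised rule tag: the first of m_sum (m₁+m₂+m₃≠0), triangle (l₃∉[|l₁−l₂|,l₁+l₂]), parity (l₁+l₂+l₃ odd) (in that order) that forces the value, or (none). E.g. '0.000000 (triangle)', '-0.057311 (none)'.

m-sum 0 ✓  L=8 even ✓  0≤4≤4 ✓
Π(2lᵢ+1) = 5×5×9 = 225
triangle coeff Δ(2,2,4) = 1/630
Σ_t [0,0]: t=0:+1/16 = 1/16
(3j)²=2/35 [(2 2 4; 0 0 0)], sign=+1
Σ_t [0,0]: t=0:+1/576 = 1/576
(3j)²=1/630 [(2 2 4; -2 2 0)], sign=+1
⇒ 4πI² = 1/49
I = (+1)√(1/49/(4π)) = 0.04029926
No selection rule forces the value: the integral is nonzero (none).

0.040299 (none)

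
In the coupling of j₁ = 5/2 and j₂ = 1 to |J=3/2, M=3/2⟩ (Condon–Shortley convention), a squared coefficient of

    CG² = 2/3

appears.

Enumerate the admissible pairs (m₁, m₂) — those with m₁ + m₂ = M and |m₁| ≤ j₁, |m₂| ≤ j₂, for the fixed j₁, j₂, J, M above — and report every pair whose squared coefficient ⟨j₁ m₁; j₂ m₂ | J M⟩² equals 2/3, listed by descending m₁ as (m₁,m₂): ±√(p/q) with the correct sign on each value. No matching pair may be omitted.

(5/2,-1): +√(2/3)

Admissible pairs with m₁+m₂ = M = 3/2: (1/2,1), (3/2,0), (5/2,-1)
  (m₁,m₂)=(5/2,-1): CG² = 2/3, CG = +√(2/3)   ← matches the target
  (m₁,m₂)=(3/2,0): CG² = 4/15, CG = −√(4/15)
  (m₁,m₂)=(1/2,1): CG² = 1/15, CG = +√(1/15)
Pairs with CG² = 2/3: (5/2,-1): +√(2/3)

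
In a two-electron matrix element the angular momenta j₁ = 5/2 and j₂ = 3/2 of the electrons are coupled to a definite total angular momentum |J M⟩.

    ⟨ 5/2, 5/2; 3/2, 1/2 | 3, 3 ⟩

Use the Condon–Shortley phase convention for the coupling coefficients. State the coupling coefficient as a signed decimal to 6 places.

triangle: 1!*4!*2!/8! = 48/40320
(j±m)!: 5!*0!*2!*1!*6!*0! = 172800
prefactor² = (2J+1)*Δ*N² = 1440
  k=0: +1/(0!*1!*0!*2!*4!*0!) = 1/48
Σ = 1/48  ⇒  CG² = 1440*(1/48)² = 5/8
CG = +√(5/8) = +0.790569

+0.790569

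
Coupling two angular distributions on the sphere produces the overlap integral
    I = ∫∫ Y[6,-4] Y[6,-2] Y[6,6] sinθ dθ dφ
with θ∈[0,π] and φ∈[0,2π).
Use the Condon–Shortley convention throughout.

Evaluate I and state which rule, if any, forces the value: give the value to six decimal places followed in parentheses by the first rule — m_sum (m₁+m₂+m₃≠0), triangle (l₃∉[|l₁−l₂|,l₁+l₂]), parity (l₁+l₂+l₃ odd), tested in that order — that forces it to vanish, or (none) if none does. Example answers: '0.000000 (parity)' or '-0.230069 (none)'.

Checks pass: Σm=0; 18 even; l₃=6∈[0,12].
(2·6+1)(2·6+1)(2·6+1) = 2197
Δ: 6! 6! 6! / 19! → 1/325909584
sum: t=0:+1/373248000 t=1:−1/1728000 t=2:+1/110592 t=3:−1/46656 t=4:+1/110592 t=5:−1/1728000 t=6:+1/373248000 = -7/1555200
3j²(6 6 6; 0 0 0) = Δ·Π!·Σ² = 400/46189  (sign -1)
sum: t=4:+1/24883200 = 1/24883200
3j²(6 6 6; -4 -2 6) = Δ·Π!·Σ² = 70/4199  (sign +1)
combine: 4πI² = 2197·400/46189·70/4199 = 364000/1147619
take √, sign -1: I = -0.15887183
No selection rule forces the value: the integral is nonzero (none).

-0.158872 (none)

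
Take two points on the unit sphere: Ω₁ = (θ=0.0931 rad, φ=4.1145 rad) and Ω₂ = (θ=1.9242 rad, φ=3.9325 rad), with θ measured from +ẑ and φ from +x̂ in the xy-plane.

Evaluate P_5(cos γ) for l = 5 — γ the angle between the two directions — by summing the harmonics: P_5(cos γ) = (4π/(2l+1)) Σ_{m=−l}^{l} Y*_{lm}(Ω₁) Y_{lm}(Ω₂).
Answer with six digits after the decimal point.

-0.342727

Expand P_5 via completeness: Σ_{m} conj(Y_{5,m}) at Ω₁ times Y_{5,m} at Ω₂ —
  m=-5: (-0.00000 + 0.00000j) × (0.23190 - 0.24504j) = 0.00000 + 0.00000j  (running Σ = 0.00000 + 0.00000j)
  m=-4: (-0.00008 - 0.00007j) × (0.39347 - 0.00867j) = -0.00003 - 0.00003j  (running Σ = -0.00003 - 0.00003j)
  m=-3: (0.00215 - 0.00049j) × (0.01602 + 0.01550j) = 0.00004 + 0.00003j  (running Σ = 0.00001 - 0.00000j)
  m=-2: (-0.01055 + 0.02679j) × (-0.00364 - 0.33075j) = 0.00890 + 0.00339j  (running Σ = 0.00891 + 0.00339j)
  m=-1: (-0.13005 - 0.19096j) × (0.07937 - 0.08025j) = -0.02565 - 0.00472j  (running Σ = -0.01674 - 0.00133j)
  m=0: (0.87574 + 0.00000j) × (-0.30435 + 0.00000j) = -0.26653 + 0.00000j  (running Σ = -0.28327 - 0.00133j)
  m=1: (0.13005 - 0.19096j) × (-0.07937 - 0.08025j) = -0.02565 + 0.00472j  (running Σ = -0.30892 + 0.00339j)
  m=2: (-0.01055 - 0.02679j) × (-0.00364 + 0.33075j) = 0.00890 - 0.00339j  (running Σ = -0.30002 - 0.00000j)
  m=3: (-0.00215 - 0.00049j) × (-0.01602 + 0.01550j) = 0.00004 - 0.00003j  (running Σ = -0.29997 - 0.00003j)
  m=4: (-0.00008 + 0.00007j) × (0.39347 + 0.00867j) = -0.00003 + 0.00003j  (running Σ = -0.30001 + 0.00000j)
  m=5: (0.00000 + 0.00000j) × (-0.23190 - 0.24504j) = 0.00000 - 0.00000j  (running Σ = -0.30001 + 0.00000j)
Σ over m = -0.30001 + 0.00000j; ×(4π/11) → -0.34273 + 0.00000j. Real part: -0.342727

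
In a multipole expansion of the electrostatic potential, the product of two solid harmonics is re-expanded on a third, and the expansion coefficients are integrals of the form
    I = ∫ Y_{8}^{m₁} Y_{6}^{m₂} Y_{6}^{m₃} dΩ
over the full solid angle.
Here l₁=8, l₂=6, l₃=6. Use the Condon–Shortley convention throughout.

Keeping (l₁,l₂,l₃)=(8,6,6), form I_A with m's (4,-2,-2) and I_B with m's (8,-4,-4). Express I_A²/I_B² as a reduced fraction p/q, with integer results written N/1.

28/65

l's match ⇒ only the (l;m) 3-j factors differ between A and B.
A: triangle coeff Δ(8,6,6) = 1/1309458150; Σ_t [0,4]: t=0:+1/557383680 t=1:−1/21772800 t=2:+1/8294400 t=3:−1/21772800 t=4:+1/557383680 = 1/30965760; (3j)²=36/4199 [(8 6 6; 4 -2 -2)], sign=+1
B: triangle coeff Δ(8,6,6) = 1/1309458150; Σ_t [0,0]: t=0:+1/6502809600 = 1/6502809600; (3j)²=45/2261 [(8 6 6; 8 -4 -4)], sign=+1
I_A²/I_B² = (36/4199)/(45/2261) = 28/65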